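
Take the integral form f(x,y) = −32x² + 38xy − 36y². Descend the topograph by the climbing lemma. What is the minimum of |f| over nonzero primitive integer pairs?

translate: b→26 (≡-38 mod 64), so (32,-38,36)→(32,26,30)
flip: (32,26,30)→(30,-26,32)
reduced (well bottom): (30,-26,32) with a≤c, −a<b≤a
well minimum |f| = |-30| = 30 (negative-definite)

30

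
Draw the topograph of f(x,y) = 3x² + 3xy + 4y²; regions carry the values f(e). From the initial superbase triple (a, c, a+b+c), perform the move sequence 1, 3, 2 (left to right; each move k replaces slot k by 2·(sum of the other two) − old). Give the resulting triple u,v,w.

start (3,4,10) = (f(1,0),f(0,1),f(1,1))
replace slot 1: 2·(4+10) − 3 = 25 → (25,4,10)
replace slot 3: 2·(25+4) − 10 = 48 → (25,4,48)
replace slot 2: 2·(25+48) − 4 = 142 → (25,142,48)

25,142,48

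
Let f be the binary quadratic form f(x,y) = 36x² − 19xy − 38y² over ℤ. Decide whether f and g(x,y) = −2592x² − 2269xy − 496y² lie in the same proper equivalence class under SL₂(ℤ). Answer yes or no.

D₁ = 5833, D₂ = 5833
river cycle of f (length 112): (-38, 19, 36), (36, 53, -21), (-21, 73, 6), (6, 71, -33), (-33, 61, 16), (16, 67, -21), (-21, 59, 28), (28, 53, -27), (-27, 55, 26), (26, 49, -33), … (102 more)
river cycle of g (length 112): (-38, 19, 36), (36, 53, -21), (-21, 73, 6), (6, 71, -33), (-33, 61, 16), (16, 67, -21), (-21, 59, 28), (28, 53, -27), (-27, 55, 26), (26, 49, -33), … (102 more)
cycles coincide ⇒ equivalent

yes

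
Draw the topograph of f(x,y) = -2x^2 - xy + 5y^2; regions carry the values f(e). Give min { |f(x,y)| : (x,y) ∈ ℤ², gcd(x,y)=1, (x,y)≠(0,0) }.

descent: ρ → (5,1,-2)
descent: ρ → (-2,3,4)  [lands on river]
river: ρ → (4,5,-1)
river: ρ → (-1,5,4)
river: ρ → (4,3,-2)
river: ρ → (-2,5,2)
river: ρ → (2,3,-4)
river: ρ → (-4,5,1)
river: ρ → (1,5,-4)
river: ρ → (-4,3,2)
river: ρ → (2,5,-2)
closes: descent 2, river 10
min |a| on river = 1

1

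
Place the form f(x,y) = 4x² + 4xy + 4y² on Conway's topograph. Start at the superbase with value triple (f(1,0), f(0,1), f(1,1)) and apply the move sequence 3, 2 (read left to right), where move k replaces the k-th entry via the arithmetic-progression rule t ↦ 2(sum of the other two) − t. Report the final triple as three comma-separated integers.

start (4,4,12) = (f(1,0),f(0,1),f(1,1))
replace slot 3: 2·(4+4) − 12 = 4 → (4,4,4)
replace slot 2: 2·(4+4) − 4 = 12 → (4,12,4)

4,12,4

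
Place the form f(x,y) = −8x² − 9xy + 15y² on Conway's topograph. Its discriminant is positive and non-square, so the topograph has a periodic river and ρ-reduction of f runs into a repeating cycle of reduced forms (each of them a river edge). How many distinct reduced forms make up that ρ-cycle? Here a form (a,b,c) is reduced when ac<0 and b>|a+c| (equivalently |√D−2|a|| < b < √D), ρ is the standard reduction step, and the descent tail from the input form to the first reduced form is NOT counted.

D = 561, ⌊√D⌋ = 23
descent: ρ → (15,9,-8)  [lands on river]
river: ρ → (-8,23,1)
river: ρ → (1,23,-8)
river: ρ → (-8,9,15)
river: ρ → (15,21,-2)
river: ρ → (-2,23,4)
river: ρ → (4,17,-17)
river: ρ → (-17,17,4)
river: ρ → (4,23,-2)
river: ρ → (-2,21,15)
ρ-cycle length = 10 (tail of 1 descent step not counted)

10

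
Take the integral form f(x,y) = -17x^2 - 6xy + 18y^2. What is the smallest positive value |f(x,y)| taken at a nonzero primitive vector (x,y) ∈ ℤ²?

descent: ρ → (18,6,-17)  [lands on river]
river: ρ → (-17,28,7)
river: ρ → (7,28,-17)
river: ρ → (-17,6,18)
river: ρ → (18,30,-5)
river: ρ → (-5,30,18)
closes: descent 1, river 6
min |a| on river = 5

5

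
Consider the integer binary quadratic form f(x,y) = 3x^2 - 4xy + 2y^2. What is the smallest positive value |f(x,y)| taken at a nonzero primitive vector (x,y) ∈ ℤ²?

translate: b→2 (≡-4 mod 6), so (3,-4,2)→(3,2,1)
flip: (3,2,1)→(1,-2,3)
translate: b→0 (≡-2 mod 2), so (1,-2,3)→(1,0,2)
reduced (well bottom): (1,0,2) with a≤c, −a<b≤a
well minimum = a = 1

1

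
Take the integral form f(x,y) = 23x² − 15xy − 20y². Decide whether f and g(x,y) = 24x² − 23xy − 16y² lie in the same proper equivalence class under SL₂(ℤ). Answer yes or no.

D₁ = 2065, D₂ = 2065
river cycle of f (length 28): (-20, 15, 23), (23, 31, -12), (-12, 41, 8), (8, 39, -17), (-17, 29, 18), (18, 43, -3), (-3, 41, 32), (32, 23, -12), (-12, 25, 30), (30, 35, -7), … (18 more)
river cycle of g (length 28): (-16, 23, 24), (24, 25, -15), (-15, 35, 14), (14, 21, -29), (-29, 37, 6), (6, 35, -35), (-35, 35, 6), (6, 37, -29), (-29, 21, 14), (14, 35, -15), … (18 more)
cycles differ ⇒ inequivalent

no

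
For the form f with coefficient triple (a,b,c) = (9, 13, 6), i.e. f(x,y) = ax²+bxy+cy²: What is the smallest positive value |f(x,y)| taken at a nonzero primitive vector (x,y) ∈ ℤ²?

translate: b→-5 (≡13 mod 18), so (9,13,6)→(9,-5,2)
flip: (9,-5,2)→(2,5,9)
translate: b→1 (≡5 mod 4), so (2,5,9)→(2,1,6)
reduced (well bottom): (2,1,6) with a≤c, −a<b≤a
well minimum = a = 2

2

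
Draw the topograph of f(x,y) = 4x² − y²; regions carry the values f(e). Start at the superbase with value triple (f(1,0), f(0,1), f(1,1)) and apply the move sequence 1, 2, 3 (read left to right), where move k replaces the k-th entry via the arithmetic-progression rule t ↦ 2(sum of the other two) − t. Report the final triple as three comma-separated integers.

start (4,-1,3) = (f(1,0),f(0,1),f(1,1))
replace slot 1: 2·((-1)+3) − 4 = 0 → (0,-1,3)
replace slot 2: 2·(0+3) − (-1) = 7 → (0,7,3)
replace slot 3: 2·(0+7) − 3 = 11 → (0,7,11)

0,7,11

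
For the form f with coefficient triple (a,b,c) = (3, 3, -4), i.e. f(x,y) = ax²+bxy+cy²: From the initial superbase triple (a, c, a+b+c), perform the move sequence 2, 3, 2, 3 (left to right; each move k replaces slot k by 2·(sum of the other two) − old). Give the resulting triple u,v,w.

start (3,-4,2) = (f(1,0),f(0,1),f(1,1))
replace slot 2: 2·(3+2) − (-4) = 14 → (3,14,2)
replace slot 3: 2·(3+14) − 2 = 32 → (3,14,32)
replace slot 2: 2·(3+32) − 14 = 56 → (3,56,32)
replace slot 3: 2·(3+56) − 32 = 86 → (3,56,86)

3,56,86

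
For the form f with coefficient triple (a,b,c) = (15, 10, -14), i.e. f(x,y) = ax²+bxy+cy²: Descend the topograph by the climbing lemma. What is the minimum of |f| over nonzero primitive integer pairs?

river: ρ → (-14,18,11)
river: ρ → (11,26,-6)
river: ρ → (-6,22,19)
river: ρ → (19,16,-9)
river: ρ → (-9,20,15)
river: ρ → (15,10,-14)
closes: descent 0, river 6
min |a| on river = 6

6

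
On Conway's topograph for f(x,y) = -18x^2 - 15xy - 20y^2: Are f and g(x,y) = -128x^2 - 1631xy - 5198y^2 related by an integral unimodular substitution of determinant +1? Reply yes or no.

D₁ = -1215, D₂ = -1215
f is negative-definite; reduce −f:
−f: reduced (well bottom): (18,15,20) with a≤c, −a<b≤a
flip sign back: reduced form of f is (-18,-15,-20)
g is negative-definite; reduce −g:
−g: translate: b→95 (≡1631 mod 256), so (128,1631,5198)→(128,95,20)
−g: flip: (128,95,20)→(20,-95,128)
−g: translate: b→-15 (≡-95 mod 40), so (20,-95,128)→(20,-15,18)
−g: flip: (20,-15,18)→(18,15,20)
−g: reduced (well bottom): (18,15,20) with a≤c, −a<b≤a
flip sign back: reduced form of g is (-18,-15,-20)
reduced forms (-18, -15, -20) vs (-18, -15, -20) ⇒ equivalent

yes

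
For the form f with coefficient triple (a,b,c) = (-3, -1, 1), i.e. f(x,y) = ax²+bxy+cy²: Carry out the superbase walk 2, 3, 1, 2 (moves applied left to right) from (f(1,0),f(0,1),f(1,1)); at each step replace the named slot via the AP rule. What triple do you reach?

start (-3,1,-3) = (f(1,0),f(0,1),f(1,1))
replace slot 2: 2·((-3)+(-3)) − 1 = -13 → (-3,-13,-3)
replace slot 3: 2·((-3)+(-13)) − (-3) = -29 → (-3,-13,-29)
replace slot 1: 2·((-13)+(-29)) − (-3) = -81 → (-81,-13,-29)
replace slot 2: 2·((-81)+(-29)) − (-13) = -207 → (-81,-207,-29)

-81,-207,-29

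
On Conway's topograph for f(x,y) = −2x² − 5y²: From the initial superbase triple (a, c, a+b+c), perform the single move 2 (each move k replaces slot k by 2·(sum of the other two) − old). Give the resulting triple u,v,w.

start (-2,-5,-7) = (f(1,0),f(0,1),f(1,1))
replace slot 2: 2·((-2)+(-7)) − (-5) = -13 → (-2,-13,-7)

-2,-13,-7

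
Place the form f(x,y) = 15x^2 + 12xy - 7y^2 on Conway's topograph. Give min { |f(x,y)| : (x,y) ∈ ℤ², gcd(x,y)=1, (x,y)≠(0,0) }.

river: ρ → (-7,16,11)
river: ρ → (11,6,-12)
river: ρ → (-12,18,5)
river: ρ → (5,22,-4)
river: ρ → (-4,18,15)
river: ρ → (15,12,-7)
closes: descent 0, river 6
min |a| on river = 4

4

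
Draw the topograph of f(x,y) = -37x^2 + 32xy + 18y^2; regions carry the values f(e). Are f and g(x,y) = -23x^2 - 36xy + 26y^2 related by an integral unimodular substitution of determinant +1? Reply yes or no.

D₁ = 3688, D₂ = 3688
river cycle of f (length 34): (18, 40, -29), (-29, 18, 29), (29, 40, -18), (-18, 32, 37), (37, 42, -13), (-13, 36, 46), (46, 56, -3), (-3, 58, 27), (27, 50, -11), (-11, 60, 2), … (24 more)
river cycle of g (length 38): (26, 36, -23), (-23, 56, 6), (6, 52, -41), (-41, 30, 17), (17, 38, -33), (-33, 28, 22), (22, 60, -1), (-1, 60, 22), (22, 28, -33), (-33, 38, 17), … (28 more)
cycles differ ⇒ inequivalent

no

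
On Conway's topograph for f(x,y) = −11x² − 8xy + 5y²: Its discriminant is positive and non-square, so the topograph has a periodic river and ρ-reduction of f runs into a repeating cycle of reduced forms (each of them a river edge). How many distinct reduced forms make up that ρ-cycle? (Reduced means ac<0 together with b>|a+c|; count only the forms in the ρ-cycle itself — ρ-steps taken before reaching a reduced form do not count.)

D = 284, ⌊√D⌋ = 16
descent: ρ → (5,8,-11)  [lands on river]
river: ρ → (-11,14,2)
river: ρ → (2,14,-11)
river: ρ → (-11,8,5)
river: ρ → (5,12,-7)
river: ρ → (-7,16,1)
river: ρ → (1,16,-7)
river: ρ → (-7,12,5)
ρ-cycle length = 8 (tail of 1 descent step not counted)

8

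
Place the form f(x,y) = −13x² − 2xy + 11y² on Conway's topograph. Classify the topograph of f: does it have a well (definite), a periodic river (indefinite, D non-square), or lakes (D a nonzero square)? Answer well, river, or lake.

D = b²−4ac = (-2)² − 4·(-13)·11 = 576
D = 24² is a perfect square ⇒ form factors over ℤ ⇒ lakes

lake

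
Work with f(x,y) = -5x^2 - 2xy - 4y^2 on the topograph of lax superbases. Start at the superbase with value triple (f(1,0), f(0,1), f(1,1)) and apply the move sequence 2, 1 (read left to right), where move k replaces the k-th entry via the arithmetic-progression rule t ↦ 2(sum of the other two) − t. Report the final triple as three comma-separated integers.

start (-5,-4,-11) = (f(1,0),f(0,1),f(1,1))
replace slot 2: 2·((-5)+(-11)) − (-4) = -28 → (-5,-28,-11)
replace slot 1: 2·((-28)+(-11)) − (-5) = -73 → (-73,-28,-11)

-73,-28,-11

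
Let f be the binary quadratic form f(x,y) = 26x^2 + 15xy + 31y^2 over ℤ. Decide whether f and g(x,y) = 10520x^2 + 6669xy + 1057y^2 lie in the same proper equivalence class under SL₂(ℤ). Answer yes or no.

D₁ = -2999, D₂ = -2999
f: reduced (well bottom): (26,15,31) with a≤c, −a<b≤a
g: flip: (10520,6669,1057)→(1057,-6669,10520)
g: translate: b→-327 (≡-6669 mod 2114), so (1057,-6669,10520)→(1057,-327,26)
g: flip: (1057,-327,26)→(26,327,1057)
g: translate: b→15 (≡327 mod 52), so (26,327,1057)→(26,15,31)
g: reduced (well bottom): (26,15,31) with a≤c, −a<b≤a
reduced forms (26, 15, 31) vs (26, 15, 31) ⇒ equivalent

yes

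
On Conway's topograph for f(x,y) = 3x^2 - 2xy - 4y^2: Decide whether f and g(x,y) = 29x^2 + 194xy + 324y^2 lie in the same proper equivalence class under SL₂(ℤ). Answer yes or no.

D₁ = 52, D₂ = 52
river cycle of f (length 10): (-4, 2, 3), (3, 4, -3), (-3, 2, 4), (4, 6, -1), (-1, 6, 4), (4, 2, -3), (-3, 4, 3), (3, 2, -4), (-4, 6, 1), (1, 6, -4)
river cycle of g (length 10): (3, 4, -3), (-3, 2, 4), (4, 6, -1), (-1, 6, 4), (4, 2, -3), (-3, 4, 3), (3, 2, -4), (-4, 6, 1), (1, 6, -4), (-4, 2, 3)
cycles coincide ⇒ equivalent

yes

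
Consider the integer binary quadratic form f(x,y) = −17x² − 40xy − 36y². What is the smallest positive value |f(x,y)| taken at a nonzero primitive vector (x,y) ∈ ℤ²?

translate: b→6 (≡40 mod 34), so (17,40,36)→(17,6,13)
flip: (17,6,13)→(13,-6,17)
reduced (well bottom): (13,-6,17) with a≤c, −a<b≤a
well minimum |f| = |-13| = 13 (negative-definite)

13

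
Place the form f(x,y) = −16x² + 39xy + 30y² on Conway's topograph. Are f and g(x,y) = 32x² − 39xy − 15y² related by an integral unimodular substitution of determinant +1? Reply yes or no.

D₁ = 3441, D₂ = 3441
river cycle of f (length 38): (30, 21, -25), (-25, 29, 26), (26, 23, -28), (-28, 33, 21), (21, 51, -10), (-10, 49, 26), (26, 55, -4), (-4, 57, 12), (12, 39, -40), (-40, 41, 11), … (28 more)
river cycle of g (length 36): (-15, 39, 32), (32, 25, -22), (-22, 19, 35), (35, 51, -6), (-6, 57, 8), (8, 55, -13), (-13, 49, 20), (20, 31, -31), (-31, 31, 20), (20, 49, -13), … (26 more)
cycles differ ⇒ inequivalent

no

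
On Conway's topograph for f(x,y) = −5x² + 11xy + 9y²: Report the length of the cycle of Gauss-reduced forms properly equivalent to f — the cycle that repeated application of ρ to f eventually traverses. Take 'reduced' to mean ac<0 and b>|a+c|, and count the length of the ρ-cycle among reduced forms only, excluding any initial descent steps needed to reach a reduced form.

D = 301, ⌊√D⌋ = 17
river: ρ → (9,7,-7)
river: ρ → (-7,7,9)
river: ρ → (9,11,-5)
river: ρ → (-5,9,11)
river: ρ → (11,13,-3)
river: ρ → (-3,17,1)
river: ρ → (1,17,-3)
river: ρ → (-3,13,11)
river: ρ → (11,9,-5)
river: ρ → (-5,11,9)
ρ-cycle length = 10 (tail of 0 descent steps not counted)

10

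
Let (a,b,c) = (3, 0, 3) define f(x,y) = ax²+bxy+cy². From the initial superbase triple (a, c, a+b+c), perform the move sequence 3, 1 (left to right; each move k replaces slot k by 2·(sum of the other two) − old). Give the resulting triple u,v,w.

start (3,3,6) = (f(1,0),f(0,1),f(1,1))
replace slot 3: 2·(3+3) − 6 = 6 → (3,3,6)
replace slot 1: 2·(3+6) − 3 = 15 → (15,3,6)

15,3,6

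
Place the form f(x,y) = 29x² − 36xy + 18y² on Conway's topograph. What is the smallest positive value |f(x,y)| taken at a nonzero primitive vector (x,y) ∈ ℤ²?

translate: b→22 (≡-36 mod 58), so (29,-36,18)→(29,22,11)
flip: (29,22,11)→(11,-22,29)
translate: b→0 (≡-22 mod 22), so (11,-22,29)→(11,0,18)
reduced (well bottom): (11,0,18) with a≤c, −a<b≤a
well minimum = a = 11

11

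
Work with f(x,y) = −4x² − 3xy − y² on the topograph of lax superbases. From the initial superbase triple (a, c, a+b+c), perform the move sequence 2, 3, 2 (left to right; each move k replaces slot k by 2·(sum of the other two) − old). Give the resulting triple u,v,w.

start (-4,-1,-8) = (f(1,0),f(0,1),f(1,1))
replace slot 2: 2·((-4)+(-8)) − (-1) = -23 → (-4,-23,-8)
replace slot 3: 2·((-4)+(-23)) − (-8) = -46 → (-4,-23,-46)
replace slot 2: 2·((-4)+(-46)) − (-23) = -77 → (-4,-77,-46)

-4,-77,-46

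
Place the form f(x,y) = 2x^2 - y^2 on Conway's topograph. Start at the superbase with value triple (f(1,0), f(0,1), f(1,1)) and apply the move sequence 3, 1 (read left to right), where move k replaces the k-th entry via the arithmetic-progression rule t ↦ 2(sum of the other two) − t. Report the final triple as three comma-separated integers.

start (2,-1,1) = (f(1,0),f(0,1),f(1,1))
replace slot 3: 2·(2+(-1)) − 1 = 1 → (2,-1,1)
replace slot 1: 2·((-1)+1) − 2 = -2 → (-2,-1,1)

-2,-1,1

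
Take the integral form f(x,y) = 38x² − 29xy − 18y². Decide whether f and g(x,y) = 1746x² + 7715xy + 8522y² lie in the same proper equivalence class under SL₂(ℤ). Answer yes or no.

D₁ = 3577, D₂ = 3577
river cycle of f (length 48): (-18, 29, 38), (38, 47, -9), (-9, 43, 48), (48, 53, -4), (-4, 59, 6), (6, 49, -49), (-49, 49, 6), (6, 59, -4), (-4, 53, 48), (48, 43, -9), … (38 more)
river cycle of g (length 48): (-9, 43, 48), (48, 53, -4), (-4, 59, 6), (6, 49, -49), (-49, 49, 6), (6, 59, -4), (-4, 53, 48), (48, 43, -9), (-9, 47, 38), (38, 29, -18), … (38 more)
cycles coincide ⇒ equivalent

yes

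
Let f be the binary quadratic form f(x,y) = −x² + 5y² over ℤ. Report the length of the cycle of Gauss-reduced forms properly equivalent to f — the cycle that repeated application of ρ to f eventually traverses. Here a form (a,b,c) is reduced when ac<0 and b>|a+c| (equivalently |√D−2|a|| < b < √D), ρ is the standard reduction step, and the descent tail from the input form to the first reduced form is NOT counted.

D = 20, ⌊√D⌋ = 4
descent: ρ → (5,0,-1)
descent: ρ → (-1,4,1)  [lands on river]
river: ρ → (1,4,-1)
ρ-cycle length = 2 (tail of 2 descent steps not counted)

2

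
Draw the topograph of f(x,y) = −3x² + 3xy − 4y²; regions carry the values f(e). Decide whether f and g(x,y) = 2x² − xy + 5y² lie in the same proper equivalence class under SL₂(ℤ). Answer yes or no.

D₁ = -39, D₂ = -39
f is negative-definite; reduce −f:
−f: translate: b→3 (≡-3 mod 6), so (3,-3,4)→(3,3,4)
−f: reduced (well bottom): (3,3,4) with a≤c, −a<b≤a
flip sign back: reduced form of f is (-3,-3,-4)
g: reduced (well bottom): (2,-1,5) with a≤c, −a<b≤a
reduced forms (-3, -3, -4) vs (2, -1, 5) ⇒ inequivalent

no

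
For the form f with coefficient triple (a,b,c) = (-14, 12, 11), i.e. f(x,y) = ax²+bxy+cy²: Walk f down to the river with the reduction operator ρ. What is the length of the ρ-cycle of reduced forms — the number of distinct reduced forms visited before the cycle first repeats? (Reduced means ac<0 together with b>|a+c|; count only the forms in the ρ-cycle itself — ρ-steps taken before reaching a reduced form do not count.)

D = 760, ⌊√D⌋ = 27
river: ρ → (11,10,-15)
river: ρ → (-15,20,6)
river: ρ → (6,16,-21)
river: ρ → (-21,26,1)
river: ρ → (1,26,-21)
river: ρ → (-21,16,6)
river: ρ → (6,20,-15)
river: ρ → (-15,10,11)
river: ρ → (11,12,-14)
river: ρ → (-14,16,9)
river: ρ → (9,20,-10)
river: ρ → (-10,20,9)
river: ρ → (9,16,-14)
river: ρ → (-14,12,11)
ρ-cycle length = 14 (tail of 0 descent steps not counted)

14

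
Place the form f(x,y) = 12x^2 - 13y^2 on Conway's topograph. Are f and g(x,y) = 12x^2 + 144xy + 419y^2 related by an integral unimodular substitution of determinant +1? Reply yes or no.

D₁ = 624, D₂ = 624
river cycle of f (length 2): (12, 24, -1), (-1, 24, 12)
river cycle of g (length 2): (12, 24, -1), (-1, 24, 12)
cycles coincide ⇒ equivalent

yes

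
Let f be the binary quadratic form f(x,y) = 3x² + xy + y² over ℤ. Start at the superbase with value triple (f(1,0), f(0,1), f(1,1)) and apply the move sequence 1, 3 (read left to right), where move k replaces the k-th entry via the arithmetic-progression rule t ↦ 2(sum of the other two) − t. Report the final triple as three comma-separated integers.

start (3,1,5) = (f(1,0),f(0,1),f(1,1))
replace slot 1: 2·(1+5) − 3 = 9 → (9,1,5)
replace slot 3: 2·(9+1) − 5 = 15 → (9,1,15)

9,1,15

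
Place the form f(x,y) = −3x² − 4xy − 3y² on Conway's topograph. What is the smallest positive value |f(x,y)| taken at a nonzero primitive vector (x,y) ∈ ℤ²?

translate: b→-2 (≡4 mod 6), so (3,4,3)→(3,-2,2)
flip: (3,-2,2)→(2,2,3)
reduced (well bottom): (2,2,3) with a≤c, −a<b≤a
well minimum |f| = |-2| = 2 (negative-definite)

2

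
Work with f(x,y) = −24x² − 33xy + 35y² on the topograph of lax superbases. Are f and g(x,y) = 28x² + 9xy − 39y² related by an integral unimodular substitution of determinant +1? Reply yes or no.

D₁ = 4449, D₂ = 4449
river cycle of f (length 82): (35, 33, -24), (-24, 63, 5), (5, 57, -60), (-60, 63, 2), (2, 65, -28), (-28, 47, 20), (20, 33, -42), (-42, 51, 11), (11, 59, -22), (-22, 29, 41), … (72 more)
river cycle of g (length 82): (28, 65, -2), (-2, 63, 60), (60, 57, -5), (-5, 63, 24), (24, 33, -35), (-35, 37, 22), (22, 51, -21), (-21, 33, 40), (40, 47, -14), (-14, 65, 4), … (72 more)
cycles differ ⇒ inequivalent

no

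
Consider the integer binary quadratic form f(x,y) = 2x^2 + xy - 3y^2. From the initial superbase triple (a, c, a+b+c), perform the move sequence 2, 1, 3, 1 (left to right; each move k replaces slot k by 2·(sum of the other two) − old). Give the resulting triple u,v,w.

start (2,-3,0) = (f(1,0),f(0,1),f(1,1))
replace slot 2: 2·(2+0) − (-3) = 7 → (2,7,0)
replace slot 1: 2·(7+0) − 2 = 12 → (12,7,0)
replace slot 3: 2·(12+7) − 0 = 38 → (12,7,38)
replace slot 1: 2·(7+38) − 12 = 78 → (78,7,38)

78,7,38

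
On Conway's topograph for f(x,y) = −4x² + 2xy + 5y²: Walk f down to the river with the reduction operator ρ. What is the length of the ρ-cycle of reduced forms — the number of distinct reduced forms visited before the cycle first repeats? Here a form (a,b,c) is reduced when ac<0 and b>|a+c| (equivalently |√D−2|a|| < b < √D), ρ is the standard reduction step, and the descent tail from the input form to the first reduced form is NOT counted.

D = 84, ⌊√D⌋ = 9
river: ρ → (5,8,-1)
river: ρ → (-1,8,5)
river: ρ → (5,2,-4)
river: ρ → (-4,6,3)
river: ρ → (3,6,-4)
river: ρ → (-4,2,5)
ρ-cycle length = 6 (tail of 0 descent steps not counted)

6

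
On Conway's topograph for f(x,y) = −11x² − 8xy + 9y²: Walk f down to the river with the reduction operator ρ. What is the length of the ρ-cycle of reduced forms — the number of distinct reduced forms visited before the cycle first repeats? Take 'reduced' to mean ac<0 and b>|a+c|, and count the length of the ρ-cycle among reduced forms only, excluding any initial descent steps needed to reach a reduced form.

D = 460, ⌊√D⌋ = 21
descent: ρ → (9,8,-11)  [lands on river]
river: ρ → (-11,14,6)
river: ρ → (6,10,-15)
river: ρ → (-15,20,1)
river: ρ → (1,20,-15)
river: ρ → (-15,10,6)
river: ρ → (6,14,-11)
river: ρ → (-11,8,9)
river: ρ → (9,10,-10)
river: ρ → (-10,10,9)
ρ-cycle length = 10 (tail of 1 descent step not counted)

10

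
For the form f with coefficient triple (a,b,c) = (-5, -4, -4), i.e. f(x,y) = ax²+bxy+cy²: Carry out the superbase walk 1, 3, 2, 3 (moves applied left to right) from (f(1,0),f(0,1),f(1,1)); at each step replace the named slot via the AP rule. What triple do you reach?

start (-5,-4,-13) = (f(1,0),f(0,1),f(1,1))
replace slot 1: 2·((-4)+(-13)) − (-5) = -29 → (-29,-4,-13)
replace slot 3: 2·((-29)+(-4)) − (-13) = -53 → (-29,-4,-53)
replace slot 2: 2·((-29)+(-53)) − (-4) = -160 → (-29,-160,-53)
replace slot 3: 2·((-29)+(-160)) − (-53) = -325 → (-29,-160,-325)

-29,-160,-325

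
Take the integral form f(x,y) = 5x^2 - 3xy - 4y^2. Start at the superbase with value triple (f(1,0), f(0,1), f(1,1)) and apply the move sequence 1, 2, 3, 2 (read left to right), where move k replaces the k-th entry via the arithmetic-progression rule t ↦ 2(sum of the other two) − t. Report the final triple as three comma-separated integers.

start (5,-4,-2) = (f(1,0),f(0,1),f(1,1))
replace slot 1: 2·((-4)+(-2)) − 5 = -17 → (-17,-4,-2)
replace slot 2: 2·((-17)+(-2)) − (-4) = -34 → (-17,-34,-2)
replace slot 3: 2·((-17)+(-34)) − (-2) = -100 → (-17,-34,-100)
replace slot 2: 2·((-17)+(-100)) − (-34) = -200 → (-17,-200,-100)

-17,-200,-100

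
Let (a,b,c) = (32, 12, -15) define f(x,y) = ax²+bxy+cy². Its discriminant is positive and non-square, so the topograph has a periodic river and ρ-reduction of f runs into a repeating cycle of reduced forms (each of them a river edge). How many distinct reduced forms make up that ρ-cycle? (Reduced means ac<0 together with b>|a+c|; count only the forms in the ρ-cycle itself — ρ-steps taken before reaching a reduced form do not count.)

D = 2064, ⌊√D⌋ = 45
descent: ρ → (-15,18,29)  [lands on river]
river: ρ → (29,40,-4)
river: ρ → (-4,40,29)
river: ρ → (29,18,-15)
river: ρ → (-15,42,5)
river: ρ → (5,38,-31)
river: ρ → (-31,24,12)
river: ρ → (12,24,-31)
river: ρ → (-31,38,5)
river: ρ → (5,42,-15)
ρ-cycle length = 10 (tail of 1 descent step not counted)

10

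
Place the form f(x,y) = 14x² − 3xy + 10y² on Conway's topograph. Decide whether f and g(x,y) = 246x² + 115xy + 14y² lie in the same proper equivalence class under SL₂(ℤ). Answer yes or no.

D₁ = -551, D₂ = -551
f: flip: (14,-3,10)→(10,3,14)
f: reduced (well bottom): (10,3,14) with a≤c, −a<b≤a
g: flip: (246,115,14)→(14,-115,246)
g: translate: b→-3 (≡-115 mod 28), so (14,-115,246)→(14,-3,10)
g: flip: (14,-3,10)→(10,3,14)
g: reduced (well bottom): (10,3,14) with a≤c, −a<b≤a
reduced forms (10, 3, 14) vs (10, 3, 14) ⇒ equivalent

yes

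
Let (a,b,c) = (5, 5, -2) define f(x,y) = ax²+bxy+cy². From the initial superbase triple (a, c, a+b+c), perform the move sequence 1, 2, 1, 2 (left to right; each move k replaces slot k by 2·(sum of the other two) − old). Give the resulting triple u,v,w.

start (5,-2,8) = (f(1,0),f(0,1),f(1,1))
replace slot 1: 2·((-2)+8) − 5 = 7 → (7,-2,8)
replace slot 2: 2·(7+8) − (-2) = 32 → (7,32,8)
replace slot 1: 2·(32+8) − 7 = 73 → (73,32,8)
replace slot 2: 2·(73+8) − 32 = 130 → (73,130,8)

73,130,8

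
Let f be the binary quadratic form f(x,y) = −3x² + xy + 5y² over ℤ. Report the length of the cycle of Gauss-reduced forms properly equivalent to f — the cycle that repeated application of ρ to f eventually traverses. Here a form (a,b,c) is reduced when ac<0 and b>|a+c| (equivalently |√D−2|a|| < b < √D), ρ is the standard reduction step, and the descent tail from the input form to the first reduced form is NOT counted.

D = 61, ⌊√D⌋ = 7
descent: ρ → (5,-1,-3)
descent: ρ → (-3,7,1)  [lands on river]
river: ρ → (1,7,-3)
river: ρ → (-3,5,3)
river: ρ → (3,7,-1)
river: ρ → (-1,7,3)
river: ρ → (3,5,-3)
ρ-cycle length = 6 (tail of 2 descent steps not counted)

6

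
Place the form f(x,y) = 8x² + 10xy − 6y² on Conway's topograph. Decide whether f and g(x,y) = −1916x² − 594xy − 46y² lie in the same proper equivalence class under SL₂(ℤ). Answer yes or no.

D₁ = 292, D₂ = 292
river cycle of f (length 18): (-6, 14, 4), (4, 10, -12), (-12, 14, 2), (2, 14, -12), (-12, 10, 4), (4, 14, -6), (-6, 10, 8), (8, 6, -8), (-8, 10, 6), (6, 14, -4), … (8 more)
river cycle of g (length 18): (-8, 6, 8), (8, 10, -6), (-6, 14, 4), (4, 10, -12), (-12, 14, 2), (2, 14, -12), (-12, 10, 4), (4, 14, -6), (-6, 10, 8), (8, 6, -8), … (8 more)
cycles coincide ⇒ equivalent

yes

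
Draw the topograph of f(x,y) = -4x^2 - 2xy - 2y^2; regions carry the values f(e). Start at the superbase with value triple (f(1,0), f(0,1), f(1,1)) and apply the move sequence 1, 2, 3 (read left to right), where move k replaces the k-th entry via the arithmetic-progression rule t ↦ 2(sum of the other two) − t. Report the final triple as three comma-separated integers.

start (-4,-2,-8) = (f(1,0),f(0,1),f(1,1))
replace slot 1: 2·((-2)+(-8)) − (-4) = -16 → (-16,-2,-8)
replace slot 2: 2·((-16)+(-8)) − (-2) = -46 → (-16,-46,-8)
replace slot 3: 2·((-16)+(-46)) − (-8) = -116 → (-16,-46,-116)

-16,-46,-116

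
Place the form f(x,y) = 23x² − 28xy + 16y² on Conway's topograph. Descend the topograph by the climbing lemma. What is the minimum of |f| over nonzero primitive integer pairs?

translate: b→18 (≡-28 mod 46), so (23,-28,16)→(23,18,11)
flip: (23,18,11)→(11,-18,23)
translate: b→4 (≡-18 mod 22), so (11,-18,23)→(11,4,16)
reduced (well bottom): (11,4,16) with a≤c, −a<b≤a
well minimum = a = 11

11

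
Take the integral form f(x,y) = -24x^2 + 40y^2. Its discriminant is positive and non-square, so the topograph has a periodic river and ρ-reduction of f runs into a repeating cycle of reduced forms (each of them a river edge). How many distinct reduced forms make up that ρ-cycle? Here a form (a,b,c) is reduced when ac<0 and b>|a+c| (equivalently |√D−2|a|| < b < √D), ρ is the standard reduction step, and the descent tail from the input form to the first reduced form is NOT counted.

D = 3840, ⌊√D⌋ = 61
descent: ρ → (40,0,-24)
descent: ρ → (-24,48,16)  [lands on river]
river: ρ → (16,48,-24)
ρ-cycle length = 2 (tail of 2 descent steps not counted)

2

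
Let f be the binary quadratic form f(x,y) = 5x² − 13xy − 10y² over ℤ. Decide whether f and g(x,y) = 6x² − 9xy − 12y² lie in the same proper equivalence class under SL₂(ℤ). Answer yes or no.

D₁ = 369, D₂ = 369
river cycle of f (length 16): (-10, 13, 5), (5, 17, -4), (-4, 15, 9), (9, 3, -10), (-10, 17, 2), (2, 19, -1), (-1, 19, 2), (2, 17, -10), (-10, 3, 9), (9, 15, -4), … (6 more)
river cycle of g (length 10): (-12, 9, 6), (6, 15, -6), (-6, 9, 12), (12, 15, -3), (-3, 15, 12), (12, 9, -6), (-6, 15, 6), (6, 9, -12), (-12, 15, 3), (3, 15, -12)
cycles differ ⇒ inequivalent

no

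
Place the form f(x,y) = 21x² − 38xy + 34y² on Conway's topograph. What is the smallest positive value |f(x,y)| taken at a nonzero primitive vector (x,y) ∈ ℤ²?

translate: b→4 (≡-38 mod 42), so (21,-38,34)→(21,4,17)
flip: (21,4,17)→(17,-4,21)
reduced (well bottom): (17,-4,21) with a≤c, −a<b≤a
well minimum = a = 17

17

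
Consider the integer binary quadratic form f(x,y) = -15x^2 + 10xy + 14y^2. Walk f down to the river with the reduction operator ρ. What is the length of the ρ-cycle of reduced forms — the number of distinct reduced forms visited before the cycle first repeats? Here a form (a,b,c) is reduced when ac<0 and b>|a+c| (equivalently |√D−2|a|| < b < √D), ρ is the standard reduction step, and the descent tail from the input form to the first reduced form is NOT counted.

D = 940, ⌊√D⌋ = 30
river: ρ → (14,18,-11)
river: ρ → (-11,26,6)
river: ρ → (6,22,-19)
river: ρ → (-19,16,9)
river: ρ → (9,20,-15)
river: ρ → (-15,10,14)
ρ-cycle length = 6 (tail of 0 descent steps not counted)

6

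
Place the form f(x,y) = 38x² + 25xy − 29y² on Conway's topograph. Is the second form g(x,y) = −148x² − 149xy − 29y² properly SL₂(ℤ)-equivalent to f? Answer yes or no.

D₁ = 5033, D₂ = 5033
river cycle of f (length 36): (-29, 33, 34), (34, 35, -28), (-28, 21, 41), (41, 61, -8), (-8, 67, 17), (17, 69, -4), (-4, 67, 34), (34, 69, -2), (-2, 67, 68), (68, 69, -1), … (26 more)
river cycle of g (length 36): (-29, 33, 34), (34, 35, -28), (-28, 21, 41), (41, 61, -8), (-8, 67, 17), (17, 69, -4), (-4, 67, 34), (34, 69, -2), (-2, 67, 68), (68, 69, -1), … (26 more)
cycles coincide ⇒ equivalent

yes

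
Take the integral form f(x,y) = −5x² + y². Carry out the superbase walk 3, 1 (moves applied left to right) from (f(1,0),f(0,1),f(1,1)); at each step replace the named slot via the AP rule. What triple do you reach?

start (-5,1,-4) = (f(1,0),f(0,1),f(1,1))
replace slot 3: 2·((-5)+1) − (-4) = -4 → (-5,1,-4)
replace slot 1: 2·(1+(-4)) − (-5) = -1 → (-1,1,-4)

-1,1,-4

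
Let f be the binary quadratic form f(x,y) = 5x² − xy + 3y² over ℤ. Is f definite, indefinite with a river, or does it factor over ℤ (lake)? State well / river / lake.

D = b²−4ac = (-1)² − 4·5·3 = -59
D < 0 ⇒ definite ⇒ every region one sign ⇒ single well

well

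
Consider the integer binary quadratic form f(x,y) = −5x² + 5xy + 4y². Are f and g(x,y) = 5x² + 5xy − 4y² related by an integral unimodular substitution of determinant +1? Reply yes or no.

D₁ = 105, D₂ = 105
river cycle of f (length 6): (4, 3, -6), (-6, 9, 1), (1, 9, -6), (-6, 3, 4), (4, 5, -5), (-5, 5, 4)
river cycle of g (length 6): (-4, 3, 6), (6, 9, -1), (-1, 9, 6), (6, 3, -4), (-4, 5, 5), (5, 5, -4)
cycles differ ⇒ inequivalent

no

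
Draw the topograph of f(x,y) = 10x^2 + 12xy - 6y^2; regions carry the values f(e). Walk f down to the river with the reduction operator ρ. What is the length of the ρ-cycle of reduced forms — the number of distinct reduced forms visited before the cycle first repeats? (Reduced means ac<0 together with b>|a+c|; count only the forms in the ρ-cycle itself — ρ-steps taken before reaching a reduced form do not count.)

D = 384, ⌊√D⌋ = 19
river: ρ → (-6,12,10)
river: ρ → (10,8,-8)
river: ρ → (-8,8,10)
river: ρ → (10,12,-6)
ρ-cycle length = 4 (tail of 0 descent steps not counted)

4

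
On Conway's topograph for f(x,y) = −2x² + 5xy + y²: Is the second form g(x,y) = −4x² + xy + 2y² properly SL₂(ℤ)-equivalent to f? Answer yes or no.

D₁ = 33, D₂ = 33
river cycle of f (length 4): (1, 5, -2), (-2, 3, 3), (3, 3, -2), (-2, 5, 1)
river cycle of g (length 4): (2, 3, -3), (-3, 3, 2), (2, 5, -1), (-1, 5, 2)
cycles differ ⇒ inequivalent

no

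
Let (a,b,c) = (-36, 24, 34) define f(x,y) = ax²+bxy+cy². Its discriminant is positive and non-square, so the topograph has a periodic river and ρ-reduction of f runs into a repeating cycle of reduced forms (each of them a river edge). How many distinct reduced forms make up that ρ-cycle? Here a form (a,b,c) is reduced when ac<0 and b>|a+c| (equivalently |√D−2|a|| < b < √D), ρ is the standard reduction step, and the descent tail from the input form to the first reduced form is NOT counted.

D = 5472, ⌊√D⌋ = 73
river: ρ → (34,44,-26)
river: ρ → (-26,60,18)
river: ρ → (18,48,-44)
river: ρ → (-44,40,22)
river: ρ → (22,48,-36)
river: ρ → (-36,24,34)
ρ-cycle length = 6 (tail of 0 descent steps not counted)

6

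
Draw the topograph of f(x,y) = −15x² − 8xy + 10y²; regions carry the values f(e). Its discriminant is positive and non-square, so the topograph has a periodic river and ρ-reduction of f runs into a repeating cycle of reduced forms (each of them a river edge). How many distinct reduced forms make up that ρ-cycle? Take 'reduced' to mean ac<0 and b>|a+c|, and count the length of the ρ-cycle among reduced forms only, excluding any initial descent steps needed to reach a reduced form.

D = 664, ⌊√D⌋ = 25
descent: ρ → (10,8,-15)  [lands on river]
river: ρ → (-15,22,3)
river: ρ → (3,20,-22)
river: ρ → (-22,24,1)
river: ρ → (1,24,-22)
river: ρ → (-22,20,3)
river: ρ → (3,22,-15)
river: ρ → (-15,8,10)
river: ρ → (10,12,-13)
river: ρ → (-13,14,9)
river: ρ → (9,22,-5)
river: ρ → (-5,18,17)
river: ρ → (17,16,-6)
river: ρ → (-6,20,11)
river: ρ → (11,24,-2)
river: ρ → (-2,24,11)
river: ρ → (11,20,-6)
river: ρ → (-6,16,17)
river: ρ → (17,18,-5)
river: ρ → (-5,22,9)
river: ρ → (9,14,-13)
river: ρ → (-13,12,10)
ρ-cycle length = 22 (tail of 1 descent step not counted)

22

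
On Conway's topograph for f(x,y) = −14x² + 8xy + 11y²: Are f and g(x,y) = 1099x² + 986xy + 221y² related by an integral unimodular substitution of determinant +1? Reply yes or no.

D₁ = 680, D₂ = 680
river cycle of f (length 10): (11, 14, -11), (-11, 8, 14), (14, 20, -5), (-5, 20, 14), (14, 8, -11), (-11, 14, 11), (11, 8, -14), (-14, 20, 5), (5, 20, -14), (-14, 8, 11)
river cycle of g (length 10): (11, 14, -11), (-11, 8, 14), (14, 20, -5), (-5, 20, 14), (14, 8, -11), (-11, 14, 11), (11, 8, -14), (-14, 20, 5), (5, 20, -14), (-14, 8, 11)
cycles coincide ⇒ equivalent

yes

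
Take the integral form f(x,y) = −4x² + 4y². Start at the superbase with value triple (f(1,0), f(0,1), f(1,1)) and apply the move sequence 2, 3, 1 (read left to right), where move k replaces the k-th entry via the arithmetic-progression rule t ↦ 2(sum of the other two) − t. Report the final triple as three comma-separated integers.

start (-4,4,0) = (f(1,0),f(0,1),f(1,1))
replace slot 2: 2·((-4)+0) − 4 = -12 → (-4,-12,0)
replace slot 3: 2·((-4)+(-12)) − 0 = -32 → (-4,-12,-32)
replace slot 1: 2·((-12)+(-32)) − (-4) = -84 → (-84,-12,-32)

-84,-12,-32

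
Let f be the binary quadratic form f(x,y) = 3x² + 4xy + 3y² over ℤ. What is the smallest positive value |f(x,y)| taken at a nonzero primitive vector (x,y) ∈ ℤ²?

translate: b→-2 (≡4 mod 6), so (3,4,3)→(3,-2,2)
flip: (3,-2,2)→(2,2,3)
reduced (well bottom): (2,2,3) with a≤c, −a<b≤a
well minimum = a = 2

2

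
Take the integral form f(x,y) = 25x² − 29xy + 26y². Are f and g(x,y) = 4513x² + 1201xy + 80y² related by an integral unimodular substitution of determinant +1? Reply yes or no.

D₁ = -1759, D₂ = -1759
f: translate: b→21 (≡-29 mod 50), so (25,-29,26)→(25,21,22)
f: flip: (25,21,22)→(22,-21,25)
f: reduced (well bottom): (22,-21,25) with a≤c, −a<b≤a
g: flip: (4513,1201,80)→(80,-1201,4513)
g: translate: b→79 (≡-1201 mod 160), so (80,-1201,4513)→(80,79,25)
g: flip: (80,79,25)→(25,-79,80)
g: translate: b→21 (≡-79 mod 50), so (25,-79,80)→(25,21,22)
g: flip: (25,21,22)→(22,-21,25)
g: reduced (well bottom): (22,-21,25) with a≤c, −a<b≤a
reduced forms (22, -21, 25) vs (22, -21, 25) ⇒ equivalent

yes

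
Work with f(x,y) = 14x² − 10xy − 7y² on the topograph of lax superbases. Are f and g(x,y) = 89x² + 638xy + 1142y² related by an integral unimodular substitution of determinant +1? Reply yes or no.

D₁ = 492, D₂ = 492
river cycle of f (length 6): (-7, 10, 14), (14, 18, -3), (-3, 18, 14), (14, 10, -7), (-7, 18, 6), (6, 18, -7)
river cycle of g (length 6): (14, 18, -3), (-3, 18, 14), (14, 10, -7), (-7, 18, 6), (6, 18, -7), (-7, 10, 14)
cycles coincide ⇒ equivalent

yes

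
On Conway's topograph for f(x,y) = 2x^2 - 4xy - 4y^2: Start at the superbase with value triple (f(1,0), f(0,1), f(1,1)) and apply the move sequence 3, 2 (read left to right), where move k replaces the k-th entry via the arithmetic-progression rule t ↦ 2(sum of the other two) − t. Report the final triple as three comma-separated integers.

start (2,-4,-6) = (f(1,0),f(0,1),f(1,1))
replace slot 3: 2·(2+(-4)) − (-6) = 2 → (2,-4,2)
replace slot 2: 2·(2+2) − (-4) = 12 → (2,12,2)

2,12,2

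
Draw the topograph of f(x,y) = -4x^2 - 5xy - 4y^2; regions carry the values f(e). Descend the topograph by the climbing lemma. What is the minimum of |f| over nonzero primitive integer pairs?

translate: b→-3 (≡5 mod 8), so (4,5,4)→(4,-3,3)
flip: (4,-3,3)→(3,3,4)
reduced (well bottom): (3,3,4) with a≤c, −a<b≤a
well minimum |f| = |-3| = 3 (negative-definite)

3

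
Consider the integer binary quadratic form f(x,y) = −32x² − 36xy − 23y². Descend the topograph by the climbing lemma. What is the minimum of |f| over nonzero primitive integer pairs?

translate: b→-28 (≡36 mod 64), so (32,36,23)→(32,-28,19)
flip: (32,-28,19)→(19,28,32)
translate: b→-10 (≡28 mod 38), so (19,28,32)→(19,-10,23)
reduced (well bottom): (19,-10,23) with a≤c, −a<b≤a
well minimum |f| = |-19| = 19 (negative-definite)

19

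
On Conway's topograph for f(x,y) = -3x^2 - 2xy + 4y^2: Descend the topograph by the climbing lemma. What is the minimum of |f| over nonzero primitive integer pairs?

descent: ρ → (4,2,-3)  [lands on river]
river: ρ → (-3,4,3)
river: ρ → (3,2,-4)
river: ρ → (-4,6,1)
river: ρ → (1,6,-4)
river: ρ → (-4,2,3)
river: ρ → (3,4,-3)
river: ρ → (-3,2,4)
river: ρ → (4,6,-1)
river: ρ → (-1,6,4)
closes: descent 1, river 10
min |a| on river = 1

1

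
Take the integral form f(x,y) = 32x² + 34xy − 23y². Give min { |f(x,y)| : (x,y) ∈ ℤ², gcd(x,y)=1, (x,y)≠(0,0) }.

river: ρ → (-23,58,8)
river: ρ → (8,54,-37)
river: ρ → (-37,20,25)
river: ρ → (25,30,-32)
river: ρ → (-32,34,23)
river: ρ → (23,58,-8)
river: ρ → (-8,54,37)
river: ρ → (37,20,-25)
river: ρ → (-25,30,32)
river: ρ → (32,34,-23)
closes: descent 0, river 10
min |a| on river = 8

8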